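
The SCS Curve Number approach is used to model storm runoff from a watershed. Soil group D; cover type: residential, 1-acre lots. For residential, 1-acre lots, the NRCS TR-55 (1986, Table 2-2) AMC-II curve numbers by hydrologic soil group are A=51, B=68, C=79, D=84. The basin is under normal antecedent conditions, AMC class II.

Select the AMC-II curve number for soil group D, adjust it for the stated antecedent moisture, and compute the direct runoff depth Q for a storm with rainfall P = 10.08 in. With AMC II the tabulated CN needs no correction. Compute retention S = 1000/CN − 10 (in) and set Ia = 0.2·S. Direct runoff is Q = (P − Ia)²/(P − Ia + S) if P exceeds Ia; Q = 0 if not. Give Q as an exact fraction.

NRCS table: residential, 1-acre lots, soil group D → CN(II) = 84
AMC II — tabulated CN = 84 applies directly.
S = 1000/84 − 10 = 40/21 in ≈ 1.905 in
Ia = 0.2S: 0.2·1.905 = 0.381 in (exactly 8/21)
Since P=10.080 > Ia=0.381: effective rainfall P−Ia = 5092/525 in
Q = (5092/525)²/((5092/525) + 40/21) = (25928464/275625)/(6092/525) = 6482116/799575 in ≈ 8.107 in

Q = 6482116/799575 in ≈ 8.107 in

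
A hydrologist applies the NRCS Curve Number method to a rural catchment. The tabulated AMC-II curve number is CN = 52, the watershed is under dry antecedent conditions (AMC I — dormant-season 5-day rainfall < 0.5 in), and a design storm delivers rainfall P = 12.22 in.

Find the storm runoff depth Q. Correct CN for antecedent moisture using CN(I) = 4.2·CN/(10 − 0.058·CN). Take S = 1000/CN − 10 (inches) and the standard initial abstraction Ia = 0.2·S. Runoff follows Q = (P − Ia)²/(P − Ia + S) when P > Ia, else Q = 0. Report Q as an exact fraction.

Q = 1267431201/616984550 in ≈ 2.054 in

Dry (AMC I): CN(I) = 4.2·52/(10 − 0.058·52) = (1092/5)/(873/125) = 9100/291 ≈ 31.271
Retention S: 1000/CN − 10 with CN=31.271 → S = 2000/91 ≈ 21.978 in
Ia = 0.2·(2000/91) = 400/91 in ≈ 4.396 in
Since P=12.220 > Ia=4.396: effective rainfall P−Ia = 35601/4550 in
Q: (35601/4550)² ÷ (135601/4550) = 1267431201/616984550 in (≈ 2.054 in)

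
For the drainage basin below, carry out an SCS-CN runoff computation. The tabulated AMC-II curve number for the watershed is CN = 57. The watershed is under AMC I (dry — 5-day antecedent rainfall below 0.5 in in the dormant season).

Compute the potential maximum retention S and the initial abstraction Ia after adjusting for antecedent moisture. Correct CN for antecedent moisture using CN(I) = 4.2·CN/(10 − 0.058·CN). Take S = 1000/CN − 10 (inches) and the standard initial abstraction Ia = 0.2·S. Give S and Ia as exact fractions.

S = 21500/1197 in ≈ 17.962 in; Ia = 4300/1197 in ≈ 3.592 in

CN(I) from CN(II)=57: (4.2·57)/(10 − 0.058·57) = 119700/3347 ≈ 35.763
S = 1000/(119700/3347) − 10 = 21500/1197 in ≈ 17.962 in
Ia = 0.2·(21500/1197) = 4300/1197 in ≈ 3.592 in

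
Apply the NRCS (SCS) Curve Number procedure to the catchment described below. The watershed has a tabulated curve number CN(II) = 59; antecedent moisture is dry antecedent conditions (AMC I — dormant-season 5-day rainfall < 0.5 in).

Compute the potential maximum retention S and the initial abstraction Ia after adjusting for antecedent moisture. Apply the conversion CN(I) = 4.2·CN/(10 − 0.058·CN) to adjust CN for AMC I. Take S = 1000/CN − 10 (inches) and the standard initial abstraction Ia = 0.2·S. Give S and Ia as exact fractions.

S = 20500/1239 in ≈ 16.546 in; Ia = 4100/1239 in ≈ 3.309 in

Adjust CN=59 to AMC I: 4.2·59/(10 − 0.058·59) → (1239/5) ÷ (3289/500) = 123900/3289 ≈ 37.671
Retention S: 1000/CN − 10 with CN=37.671 → S = 20500/1239 ≈ 16.546 in
Ia = 0.2·(20500/1239) = 4100/1239 in ≈ 3.309 in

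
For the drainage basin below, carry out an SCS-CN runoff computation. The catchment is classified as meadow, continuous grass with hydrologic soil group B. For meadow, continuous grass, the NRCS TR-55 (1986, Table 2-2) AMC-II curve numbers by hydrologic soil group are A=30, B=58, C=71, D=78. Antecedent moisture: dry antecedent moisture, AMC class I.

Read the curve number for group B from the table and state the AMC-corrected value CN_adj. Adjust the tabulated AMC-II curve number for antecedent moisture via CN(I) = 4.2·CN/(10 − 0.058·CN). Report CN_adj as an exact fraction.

NRCS table: meadow, continuous grass, soil group B → CN(II) = 58
Dry (AMC I): CN(I) = 4.2·58/(10 − 0.058·58) = (1218/5)/(1659/250) = 2900/79 ≈ 36.709

CN_adj = 2900/79 ≈ 36.709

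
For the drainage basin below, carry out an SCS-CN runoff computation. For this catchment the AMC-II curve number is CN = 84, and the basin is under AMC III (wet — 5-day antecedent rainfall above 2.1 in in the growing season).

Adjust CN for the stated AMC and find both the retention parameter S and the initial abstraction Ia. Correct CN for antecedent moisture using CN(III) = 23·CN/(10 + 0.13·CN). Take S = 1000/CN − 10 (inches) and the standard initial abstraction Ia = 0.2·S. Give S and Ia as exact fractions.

S = 400/483 in ≈ 0.828 in; Ia = 80/483 in ≈ 0.166 in

CN(III) from CN(II)=84: (23·84)/(10 + 0.13·84) = 48300/523 ≈ 92.352
S = 1000/(48300/523) − 10 = 400/483 in ≈ 0.828 in
Initial abstraction Ia = S/5 = (400/483)/5 = 80/483 ≈ 0.166 in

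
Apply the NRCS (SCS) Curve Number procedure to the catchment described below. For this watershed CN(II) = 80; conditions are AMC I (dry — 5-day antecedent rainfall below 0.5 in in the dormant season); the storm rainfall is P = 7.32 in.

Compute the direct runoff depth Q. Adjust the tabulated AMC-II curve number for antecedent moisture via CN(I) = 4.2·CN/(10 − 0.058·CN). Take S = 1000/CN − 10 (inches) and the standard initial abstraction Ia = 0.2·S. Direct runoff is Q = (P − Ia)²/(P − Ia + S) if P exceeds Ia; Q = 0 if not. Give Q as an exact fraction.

Dry (AMC I): CN(I) = 4.2·80/(10 − 0.058·80) = 336/(134/25) = 4200/67 ≈ 62.687
Retention S: 1000/CN − 10 with CN=62.687 → S = 125/21 ≈ 5.952 in
Ia = 0.2·(125/21) = 25/21 in ≈ 1.190 in
Since P=7.320 > Ia=1.190: effective rainfall P−Ia = 3218/525 in
Q: (3218/525)² ÷ (6343/525) = 10355524/3330075 in (≈ 3.110 in)

Q = 10355524/3330075 in ≈ 3.110 in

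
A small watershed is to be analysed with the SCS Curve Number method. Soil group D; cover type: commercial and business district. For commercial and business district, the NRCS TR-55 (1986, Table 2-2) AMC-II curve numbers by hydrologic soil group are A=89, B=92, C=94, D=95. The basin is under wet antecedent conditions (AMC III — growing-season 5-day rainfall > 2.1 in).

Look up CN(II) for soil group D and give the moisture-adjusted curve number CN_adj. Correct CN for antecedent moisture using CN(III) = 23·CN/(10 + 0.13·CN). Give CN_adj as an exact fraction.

NRCS table: commercial and business district, soil group D → CN(II) = 95
CN(III) from CN(II)=95: (23·95)/(10 + 0.13·95) = 43700/447 ≈ 97.763

CN_adj = 43700/447 ≈ 97.763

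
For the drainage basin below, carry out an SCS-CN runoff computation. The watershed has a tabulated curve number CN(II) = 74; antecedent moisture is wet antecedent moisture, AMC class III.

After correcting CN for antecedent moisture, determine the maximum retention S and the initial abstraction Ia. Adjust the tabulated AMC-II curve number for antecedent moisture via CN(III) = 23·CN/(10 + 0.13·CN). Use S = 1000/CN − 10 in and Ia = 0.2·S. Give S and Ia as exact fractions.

S = 1300/851 in ≈ 1.528 in; Ia = 260/851 in ≈ 0.306 in

Adjust CN=74 to AMC III: 23·74/(10 + 0.13·74) → 1702 ÷ (981/50) = 85100/981 ≈ 86.748
Retention S: 1000/CN − 10 with CN=86.748 → S = 1300/851 ≈ 1.528 in
Ia = 0.2S: 0.2·1.528 = 0.306 in (exactly 260/851)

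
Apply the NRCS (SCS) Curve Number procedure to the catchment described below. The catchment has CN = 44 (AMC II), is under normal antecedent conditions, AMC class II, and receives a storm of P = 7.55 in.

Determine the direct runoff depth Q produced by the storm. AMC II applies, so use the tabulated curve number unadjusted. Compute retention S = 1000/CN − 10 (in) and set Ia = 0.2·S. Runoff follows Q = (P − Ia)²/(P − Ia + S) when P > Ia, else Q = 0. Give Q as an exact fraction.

Q = 1212201/858220 in ≈ 1.412 in

Average conditions: CN = 44 (no AMC adjustment).
S = 1000/44 − 10 = 140/11 in ≈ 12.727 in
Initial abstraction Ia = S/5 = (140/11)/5 = 28/11 ≈ 2.545 in
Since P=7.550 > Ia=2.545: effective rainfall P−Ia = 1101/220 in
Q: (1101/220)² ÷ (3901/220) = 1212201/858220 in (≈ 1.412 in)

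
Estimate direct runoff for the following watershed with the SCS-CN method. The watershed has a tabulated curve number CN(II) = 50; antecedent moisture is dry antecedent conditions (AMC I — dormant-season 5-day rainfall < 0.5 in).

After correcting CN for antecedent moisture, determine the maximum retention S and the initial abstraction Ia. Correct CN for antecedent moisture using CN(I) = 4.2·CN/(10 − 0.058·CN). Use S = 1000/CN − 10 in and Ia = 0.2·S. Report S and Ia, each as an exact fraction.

S = 500/21 in ≈ 23.810 in; Ia = 100/21 in ≈ 4.762 in

Dry (AMC I): CN(I) = 4.2·50/(10 − 0.058·50) = 210/(71/10) = 2100/71 ≈ 29.577
Max retention: S = 1000/(2100/71) − 10 = 500/21 in (≈ 23.810 in)
Ia = 0.2S: 0.2·23.810 = 4.762 in (exactly 100/21)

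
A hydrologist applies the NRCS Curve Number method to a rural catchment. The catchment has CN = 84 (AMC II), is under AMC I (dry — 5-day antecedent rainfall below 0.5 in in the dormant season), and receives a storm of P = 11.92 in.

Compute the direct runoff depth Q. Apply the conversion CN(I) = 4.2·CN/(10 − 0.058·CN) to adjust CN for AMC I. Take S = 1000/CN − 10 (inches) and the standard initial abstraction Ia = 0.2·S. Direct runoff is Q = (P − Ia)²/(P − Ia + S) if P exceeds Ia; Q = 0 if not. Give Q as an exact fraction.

CN(I) from CN(II)=84: (4.2·84)/(10 − 0.058·84) = 44100/641 ≈ 68.799
Retention S: 1000/CN − 10 with CN=68.799 → S = 2000/441 ≈ 4.535 in
Ia = 0.2S: 0.2·4.535 = 0.907 in (exactly 400/441)
Excess rainfall: 11.920 − 0.907 = 11.013 in; P > Ia so Q > 0
Runoff Q = (P−Ia)²/(P−Ia+S) = (11.013)²/(11.013+4.535) = 7371165362/944941725 ≈ 7.801 in

Q = 7371165362/944941725 in ≈ 7.801 in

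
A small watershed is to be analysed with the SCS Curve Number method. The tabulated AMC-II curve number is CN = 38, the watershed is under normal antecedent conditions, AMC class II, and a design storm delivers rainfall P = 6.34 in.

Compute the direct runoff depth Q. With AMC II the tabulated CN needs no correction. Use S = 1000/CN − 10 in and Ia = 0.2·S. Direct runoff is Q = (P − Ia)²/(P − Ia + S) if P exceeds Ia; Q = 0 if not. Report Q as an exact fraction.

Average conditions: CN = 38 (no AMC adjustment).
Max retention: S = 1000/38 − 10 = 310/19 in (≈ 16.316 in)
Initial abstraction Ia = S/5 = (310/19)/5 = 62/19 ≈ 3.263 in
Since P=6.340 > Ia=3.263: effective rainfall P−Ia = 2923/950 in
Runoff Q = (P−Ia)²/(P−Ia+S) = (3.077)²/(3.077+16.316) = 8543929/17501850 ≈ 0.488 in

Q = 8543929/17501850 in ≈ 0.488 in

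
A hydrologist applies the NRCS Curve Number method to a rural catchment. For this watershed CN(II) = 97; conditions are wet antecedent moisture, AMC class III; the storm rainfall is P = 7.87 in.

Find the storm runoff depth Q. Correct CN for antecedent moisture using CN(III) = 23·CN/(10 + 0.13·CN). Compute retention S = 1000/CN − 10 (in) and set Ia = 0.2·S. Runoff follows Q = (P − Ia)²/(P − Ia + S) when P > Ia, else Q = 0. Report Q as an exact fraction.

Q = 3061789541209/397072710700 in ≈ 7.711 in

Wet (AMC III): CN(III) = 23·97/(10 + 0.13·97) = 2231/(2261/100) = 223100/2261 ≈ 98.673
Retention S: 1000/CN − 10 with CN=98.673 → S = 300/2231 ≈ 0.134 in
Ia = 0.2·(300/2231) = 60/2231 in ≈ 0.027 in
Excess rainfall: 7.870 − 0.027 = 7.843 in; P > Ia so Q > 0
Q: (1749797/223100)² ÷ (1779797/223100) = 3061789541209/397072710700 in (≈ 7.711 in)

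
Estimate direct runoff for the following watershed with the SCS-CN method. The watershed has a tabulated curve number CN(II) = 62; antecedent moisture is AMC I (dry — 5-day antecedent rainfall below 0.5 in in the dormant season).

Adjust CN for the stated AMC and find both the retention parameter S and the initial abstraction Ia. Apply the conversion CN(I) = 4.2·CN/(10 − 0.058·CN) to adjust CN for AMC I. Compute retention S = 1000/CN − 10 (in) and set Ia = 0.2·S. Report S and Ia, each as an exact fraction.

Dry (AMC I): CN(I) = 4.2·62/(10 − 0.058·62) = (1302/5)/(1601/250) = 65100/1601 ≈ 40.662
S = 1000/(65100/1601) − 10 = 9500/651 in ≈ 14.593 in
Ia = 0.2·(9500/651) = 1900/651 in ≈ 2.919 in

S = 9500/651 in ≈ 14.593 in; Ia = 1900/651 in ≈ 2.919 in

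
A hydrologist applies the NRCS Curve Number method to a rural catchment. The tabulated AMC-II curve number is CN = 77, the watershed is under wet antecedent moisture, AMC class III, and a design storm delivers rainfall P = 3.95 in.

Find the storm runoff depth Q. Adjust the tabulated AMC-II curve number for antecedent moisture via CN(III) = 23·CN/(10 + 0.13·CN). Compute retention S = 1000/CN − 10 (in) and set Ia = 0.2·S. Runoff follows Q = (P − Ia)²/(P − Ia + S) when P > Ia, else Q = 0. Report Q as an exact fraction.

Adjust CN=77 to AMC III: 23·77/(10 + 0.13·77) → 1771 ÷ (2001/100) = 7700/87 ≈ 88.506
Retention S: 1000/CN − 10 with CN=88.506 → S = 100/77 ≈ 1.299 in
Ia = 0.2S: 0.2·1.299 = 0.260 in (exactly 20/77)
Excess rainfall: 3.950 − 0.260 = 3.690 in; P > Ia so Q > 0
Q = (5683/1540)²/((5683/1540) + 100/77) = (32296489/2371600)/(7683/1540) = 32296489/11831820 in ≈ 2.730 in

Q = 32296489/11831820 in ≈ 2.730 in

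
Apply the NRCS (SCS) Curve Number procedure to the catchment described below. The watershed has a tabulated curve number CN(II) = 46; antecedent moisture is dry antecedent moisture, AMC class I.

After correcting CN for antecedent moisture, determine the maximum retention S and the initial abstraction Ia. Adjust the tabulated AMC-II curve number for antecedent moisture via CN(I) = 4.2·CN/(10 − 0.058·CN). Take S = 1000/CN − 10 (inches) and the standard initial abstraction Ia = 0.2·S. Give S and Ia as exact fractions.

Adjust CN=46 to AMC I: 4.2·46/(10 − 0.058·46) → (966/5) ÷ (1833/250) = 16100/611 ≈ 26.350
Retention S: 1000/CN − 10 with CN=26.350 → S = 4500/161 ≈ 27.950 in
Ia = 0.2S: 0.2·27.950 = 5.590 in (exactly 900/161)

S = 4500/161 in ≈ 27.950 in; Ia = 900/161 in ≈ 5.590 in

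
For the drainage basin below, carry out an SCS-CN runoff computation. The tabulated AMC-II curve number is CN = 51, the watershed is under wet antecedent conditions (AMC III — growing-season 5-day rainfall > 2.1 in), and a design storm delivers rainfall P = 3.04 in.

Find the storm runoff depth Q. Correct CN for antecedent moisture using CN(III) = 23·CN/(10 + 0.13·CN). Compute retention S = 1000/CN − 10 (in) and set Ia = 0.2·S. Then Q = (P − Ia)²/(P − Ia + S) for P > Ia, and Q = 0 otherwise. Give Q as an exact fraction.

Adjust CN=51 to AMC III: 23·51/(10 + 0.13·51) → 1173 ÷ (1663/100) = 117300/1663 ≈ 70.535
Max retention: S = 1000/(117300/1663) − 10 = 4900/1173 in (≈ 4.177 in)
Initial abstraction Ia = S/5 = (4900/1173)/5 = 980/1173 ≈ 0.835 in
Since P=3.040 > Ia=0.835: effective rainfall P−Ia = 64648/29325 in
Q = (64648/29325)²/((64648/29325) + 4900/1173) = (4179363904/859955625)/(187148/29325) = 1044840976/1372028775 in ≈ 0.762 in

Q = 1044840976/1372028775 in ≈ 0.762 in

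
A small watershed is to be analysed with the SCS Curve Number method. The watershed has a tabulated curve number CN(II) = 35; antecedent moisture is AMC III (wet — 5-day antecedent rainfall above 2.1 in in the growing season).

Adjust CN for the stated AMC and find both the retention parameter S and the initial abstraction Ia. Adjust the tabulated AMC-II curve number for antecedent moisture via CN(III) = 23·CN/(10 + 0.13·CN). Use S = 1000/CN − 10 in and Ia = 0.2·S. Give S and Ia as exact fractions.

CN(III) from CN(II)=35: (23·35)/(10 + 0.13·35) = 16100/291 ≈ 55.326
Max retention: S = 1000/(16100/291) − 10 = 1300/161 in (≈ 8.075 in)
Ia = 0.2·(1300/161) = 260/161 in ≈ 1.615 in

S = 1300/161 in ≈ 8.075 in; Ia = 260/161 in ≈ 1.615 in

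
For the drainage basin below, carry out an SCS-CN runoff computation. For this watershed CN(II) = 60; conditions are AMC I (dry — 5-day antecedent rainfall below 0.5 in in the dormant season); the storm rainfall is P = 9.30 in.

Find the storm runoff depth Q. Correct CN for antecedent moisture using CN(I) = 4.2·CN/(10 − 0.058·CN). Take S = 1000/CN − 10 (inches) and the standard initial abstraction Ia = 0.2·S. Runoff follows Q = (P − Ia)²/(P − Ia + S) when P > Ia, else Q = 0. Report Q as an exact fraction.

Q = 14891881/8731170 in ≈ 1.706 in

Adjust CN=60 to AMC I: 4.2·60/(10 − 0.058·60) → 252 ÷ (163/25) = 6300/163 ≈ 38.650
S = 1000/(6300/163) − 10 = 1000/63 in ≈ 15.873 in
Initial abstraction Ia = S/5 = (1000/63)/5 = 200/63 ≈ 3.175 in
Excess rainfall: 9.300 − 3.175 = 6.125 in; P > Ia so Q > 0
Q: (3859/630)² ÷ (13859/630) = 14891881/8731170 in (≈ 1.706 in)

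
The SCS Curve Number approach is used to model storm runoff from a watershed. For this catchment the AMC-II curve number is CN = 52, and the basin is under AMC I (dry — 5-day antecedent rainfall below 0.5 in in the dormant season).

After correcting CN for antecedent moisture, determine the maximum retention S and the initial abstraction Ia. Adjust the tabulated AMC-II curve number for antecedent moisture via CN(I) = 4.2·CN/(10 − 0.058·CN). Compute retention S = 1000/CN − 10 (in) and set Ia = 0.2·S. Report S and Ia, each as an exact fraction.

S = 2000/91 in ≈ 21.978 in; Ia = 400/91 in ≈ 4.396 in

Adjust CN=52 to AMC I: 4.2·52/(10 − 0.058·52) → (1092/5) ÷ (873/125) = 9100/291 ≈ 31.271
Retention S: 1000/CN − 10 with CN=31.271 → S = 2000/91 ≈ 21.978 in
Initial abstraction Ia = S/5 = (2000/91)/5 = 400/91 ≈ 4.396 in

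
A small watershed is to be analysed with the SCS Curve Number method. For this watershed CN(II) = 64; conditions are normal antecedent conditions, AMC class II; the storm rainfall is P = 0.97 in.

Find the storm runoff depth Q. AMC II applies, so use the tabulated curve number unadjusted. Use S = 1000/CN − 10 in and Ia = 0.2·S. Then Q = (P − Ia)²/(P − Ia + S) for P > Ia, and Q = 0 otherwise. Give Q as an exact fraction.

CN(II) = 64; AMC II needs no correction.
S = 1000/64 − 10 = 45/8 in ≈ 5.625 in
Ia = 0.2S: 0.2·5.625 = 1.125 in (exactly 9/8)
P = 0.970 ≤ Ia = 1.125 in: entire storm abstracted, Q = 0.

Q = 0 in ≈ 0.000 in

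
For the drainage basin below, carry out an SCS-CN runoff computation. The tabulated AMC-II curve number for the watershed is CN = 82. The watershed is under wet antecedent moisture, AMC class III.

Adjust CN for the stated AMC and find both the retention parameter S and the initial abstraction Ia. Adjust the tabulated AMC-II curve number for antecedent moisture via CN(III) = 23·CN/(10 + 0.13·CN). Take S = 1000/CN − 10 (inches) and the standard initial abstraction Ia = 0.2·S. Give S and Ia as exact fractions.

CN(III) from CN(II)=82: (23·82)/(10 + 0.13·82) = 94300/1033 ≈ 91.288
Retention S: 1000/CN − 10 with CN=91.288 → S = 900/943 ≈ 0.954 in
Initial abstraction Ia = S/5 = (900/943)/5 = 180/943 ≈ 0.191 in

S = 900/943 in ≈ 0.954 in; Ia = 180/943 in ≈ 0.191 in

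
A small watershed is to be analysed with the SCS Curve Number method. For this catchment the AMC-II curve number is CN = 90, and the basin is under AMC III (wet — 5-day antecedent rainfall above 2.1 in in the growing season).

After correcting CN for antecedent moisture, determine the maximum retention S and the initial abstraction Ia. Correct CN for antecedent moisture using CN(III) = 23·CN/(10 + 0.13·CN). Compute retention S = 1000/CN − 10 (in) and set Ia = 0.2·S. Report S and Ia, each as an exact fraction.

S = 100/207 in ≈ 0.483 in; Ia = 20/207 in ≈ 0.097 in

Adjust CN=90 to AMC III: 23·90/(10 + 0.13·90) → 2070 ÷ (217/10) = 20700/217 ≈ 95.392
Retention S: 1000/CN − 10 with CN=95.392 → S = 100/207 ≈ 0.483 in
Ia = 0.2S: 0.2·0.483 = 0.097 in (exactly 20/207)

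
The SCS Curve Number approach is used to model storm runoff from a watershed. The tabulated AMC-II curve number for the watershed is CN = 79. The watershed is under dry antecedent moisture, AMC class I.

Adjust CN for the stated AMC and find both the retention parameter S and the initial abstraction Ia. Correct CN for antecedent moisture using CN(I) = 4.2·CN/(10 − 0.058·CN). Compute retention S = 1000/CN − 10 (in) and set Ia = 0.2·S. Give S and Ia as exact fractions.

Adjust CN=79 to AMC I: 4.2·79/(10 − 0.058·79) → (1659/5) ÷ (2709/500) = 7900/129 ≈ 61.240
S = 1000/(7900/129) − 10 = 500/79 in ≈ 6.329 in
Ia = 0.2·(500/79) = 100/79 in ≈ 1.266 in

S = 500/79 in ≈ 6.329 in; Ia = 100/79 in ≈ 1.266 in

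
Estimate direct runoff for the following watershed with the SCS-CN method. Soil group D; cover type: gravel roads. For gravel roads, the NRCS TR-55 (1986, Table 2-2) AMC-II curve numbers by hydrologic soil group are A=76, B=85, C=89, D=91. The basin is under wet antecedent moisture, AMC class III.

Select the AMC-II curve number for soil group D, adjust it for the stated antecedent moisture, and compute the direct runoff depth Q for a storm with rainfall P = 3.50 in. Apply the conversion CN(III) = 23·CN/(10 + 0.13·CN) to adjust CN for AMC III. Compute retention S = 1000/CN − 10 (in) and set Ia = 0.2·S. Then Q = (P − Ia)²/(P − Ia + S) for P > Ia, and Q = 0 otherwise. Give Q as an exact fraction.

NRCS table: gravel roads, soil group D → CN(II) = 91
Adjust CN=91 to AMC III: 23·91/(10 + 0.13·91) → 2093 ÷ (2183/100) = 209300/2183 ≈ 95.877
S = 1000/(209300/2183) − 10 = 900/2093 in ≈ 0.430 in
Initial abstraction Ia = S/5 = (900/2093)/5 = 180/2093 ≈ 0.086 in
Excess rainfall: 3.500 − 0.086 = 3.414 in; P > Ia so Q > 0
Q = (14291/4186)²/((14291/4186) + 900/2093) = (204232681/17522596)/(16091/4186) = 204232681/67356926 in ≈ 3.032 in

Q = 204232681/67356926 in ≈ 3.032 in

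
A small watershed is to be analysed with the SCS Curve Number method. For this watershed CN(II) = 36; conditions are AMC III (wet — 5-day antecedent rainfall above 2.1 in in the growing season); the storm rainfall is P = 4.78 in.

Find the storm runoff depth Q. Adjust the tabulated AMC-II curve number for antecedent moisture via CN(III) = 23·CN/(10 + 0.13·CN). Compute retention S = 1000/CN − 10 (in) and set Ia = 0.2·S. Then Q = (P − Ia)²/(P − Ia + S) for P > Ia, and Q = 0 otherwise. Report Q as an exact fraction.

Adjust CN=36 to AMC III: 23·36/(10 + 0.13·36) → 828 ÷ (367/25) = 20700/367 ≈ 56.403
Retention S: 1000/CN − 10 with CN=56.403 → S = 1600/207 ≈ 7.729 in
Ia = 0.2·(1600/207) = 320/207 in ≈ 1.546 in
P − Ia = 4.780 − 1.546 = 33473/10350 ≈ 3.234 in (> 0, runoff occurs)
Q = (33473/10350)²/((33473/10350) + 1600/207) = (1120441729/107122500)/(113473/10350) = 1120441729/1174445550 in ≈ 0.954 in

Q = 1120441729/1174445550 in ≈ 0.954 in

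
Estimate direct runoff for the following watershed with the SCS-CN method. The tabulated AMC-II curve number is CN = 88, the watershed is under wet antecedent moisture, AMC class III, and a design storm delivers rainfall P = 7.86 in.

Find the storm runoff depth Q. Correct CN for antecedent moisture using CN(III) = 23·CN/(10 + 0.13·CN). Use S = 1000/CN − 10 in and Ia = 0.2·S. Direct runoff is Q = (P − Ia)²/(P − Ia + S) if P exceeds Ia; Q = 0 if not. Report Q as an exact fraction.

Q = 3196696347/444558950 in ≈ 7.191 in

Wet (AMC III): CN(III) = 23·88/(10 + 0.13·88) = 2024/(536/25) = 6325/67 ≈ 94.403
Retention S: 1000/CN − 10 with CN=94.403 → S = 150/253 ≈ 0.593 in
Initial abstraction Ia = S/5 = (150/253)/5 = 30/253 ≈ 0.119 in
Since P=7.860 > Ia=0.119: effective rainfall P−Ia = 97929/12650 in
Q: (97929/12650)² ÷ (105429/12650) = 3196696347/444558950 in (≈ 7.191 in)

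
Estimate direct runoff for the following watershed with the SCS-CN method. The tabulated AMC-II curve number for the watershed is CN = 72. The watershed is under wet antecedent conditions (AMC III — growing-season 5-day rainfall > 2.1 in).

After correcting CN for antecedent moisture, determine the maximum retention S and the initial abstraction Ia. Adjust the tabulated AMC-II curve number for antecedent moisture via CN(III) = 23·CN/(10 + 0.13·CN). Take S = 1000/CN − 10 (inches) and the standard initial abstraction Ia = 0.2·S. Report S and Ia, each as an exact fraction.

S = 350/207 in ≈ 1.691 in; Ia = 70/207 in ≈ 0.338 in

Wet (AMC III): CN(III) = 23·72/(10 + 0.13·72) = 1656/(484/25) = 10350/121 ≈ 85.537
Max retention: S = 1000/(10350/121) − 10 = 350/207 in (≈ 1.691 in)
Ia = 0.2S: 0.2·1.691 = 0.338 in (exactly 70/207)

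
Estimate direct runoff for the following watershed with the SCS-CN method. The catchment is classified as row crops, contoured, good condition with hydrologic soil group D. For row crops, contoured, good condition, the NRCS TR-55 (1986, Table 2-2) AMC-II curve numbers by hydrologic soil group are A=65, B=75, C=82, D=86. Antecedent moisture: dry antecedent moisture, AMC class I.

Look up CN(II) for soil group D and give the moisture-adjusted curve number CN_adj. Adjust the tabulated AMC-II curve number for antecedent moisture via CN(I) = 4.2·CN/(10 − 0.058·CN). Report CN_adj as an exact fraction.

CN_adj = 12900/179 ≈ 72.067

NRCS table: row crops, contoured, good condition, soil group D → CN(II) = 86
Dry (AMC I): CN(I) = 4.2·86/(10 − 0.058·86) = (1806/5)/(1253/250) = 12900/179 ≈ 72.067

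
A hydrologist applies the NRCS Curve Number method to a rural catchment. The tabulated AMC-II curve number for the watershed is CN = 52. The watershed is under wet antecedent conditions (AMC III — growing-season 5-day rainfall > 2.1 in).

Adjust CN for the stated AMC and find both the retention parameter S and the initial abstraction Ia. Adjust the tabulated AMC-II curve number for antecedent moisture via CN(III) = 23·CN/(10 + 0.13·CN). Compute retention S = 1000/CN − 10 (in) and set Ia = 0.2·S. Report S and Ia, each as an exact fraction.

S = 1200/299 in ≈ 4.013 in; Ia = 240/299 in ≈ 0.803 in

Adjust CN=52 to AMC III: 23·52/(10 + 0.13·52) → 1196 ÷ (419/25) = 29900/419 ≈ 71.360
Max retention: S = 1000/(29900/419) − 10 = 1200/299 in (≈ 4.013 in)
Ia = 0.2·(1200/299) = 240/299 in ≈ 0.803 in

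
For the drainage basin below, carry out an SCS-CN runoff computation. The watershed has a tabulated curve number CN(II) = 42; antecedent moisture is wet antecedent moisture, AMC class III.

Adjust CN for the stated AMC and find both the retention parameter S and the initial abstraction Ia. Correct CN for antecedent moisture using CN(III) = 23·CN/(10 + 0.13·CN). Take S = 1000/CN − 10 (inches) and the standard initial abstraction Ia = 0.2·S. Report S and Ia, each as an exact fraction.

CN(III) from CN(II)=42: (23·42)/(10 + 0.13·42) = 48300/773 ≈ 62.484
S = 1000/(48300/773) − 10 = 2900/483 in ≈ 6.004 in
Ia = 0.2S: 0.2·6.004 = 1.201 in (exactly 580/483)

S = 2900/483 in ≈ 6.004 in; Ia = 580/483 in ≈ 1.201 in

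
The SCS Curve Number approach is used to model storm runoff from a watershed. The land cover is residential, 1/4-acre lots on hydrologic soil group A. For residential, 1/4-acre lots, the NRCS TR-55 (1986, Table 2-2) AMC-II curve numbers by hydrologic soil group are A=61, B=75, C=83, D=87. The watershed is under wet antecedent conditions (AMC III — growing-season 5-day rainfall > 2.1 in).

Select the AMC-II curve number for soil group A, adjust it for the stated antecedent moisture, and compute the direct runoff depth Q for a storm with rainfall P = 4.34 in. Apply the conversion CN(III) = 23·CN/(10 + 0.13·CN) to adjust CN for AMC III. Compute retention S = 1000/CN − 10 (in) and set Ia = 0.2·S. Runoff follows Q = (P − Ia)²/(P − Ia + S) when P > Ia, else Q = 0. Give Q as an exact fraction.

NRCS table: residential, 1/4-acre lots, soil group A → CN(II) = 61
Adjust CN=61 to AMC III: 23·61/(10 + 0.13·61) → 1403 ÷ (1793/100) = 140300/1793 ≈ 78.249
Retention S: 1000/CN − 10 with CN=78.249 → S = 3900/1403 ≈ 2.780 in
Initial abstraction Ia = S/5 = (3900/1403)/5 = 780/1403 ≈ 0.556 in
Excess rainfall: 4.340 − 0.556 = 3.784 in; P > Ia so Q > 0
Q: (265451/70150)² ÷ (460451/70150) = 70464233401/32300637650 in (≈ 2.182 in)

Q = 70464233401/32300637650 in ≈ 2.182 in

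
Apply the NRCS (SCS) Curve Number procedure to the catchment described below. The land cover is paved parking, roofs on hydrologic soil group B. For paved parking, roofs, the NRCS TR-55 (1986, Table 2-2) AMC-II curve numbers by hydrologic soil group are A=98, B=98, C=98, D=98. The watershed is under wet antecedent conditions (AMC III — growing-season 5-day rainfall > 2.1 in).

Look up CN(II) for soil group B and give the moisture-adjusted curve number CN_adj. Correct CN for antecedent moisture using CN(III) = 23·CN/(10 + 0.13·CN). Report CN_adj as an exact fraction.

NRCS table: paved parking, roofs, soil group B → CN(II) = 98
Wet (AMC III): CN(III) = 23·98/(10 + 0.13·98) = 2254/(1137/50) = 112700/1137 ≈ 99.120

CN_adj = 112700/1137 ≈ 99.120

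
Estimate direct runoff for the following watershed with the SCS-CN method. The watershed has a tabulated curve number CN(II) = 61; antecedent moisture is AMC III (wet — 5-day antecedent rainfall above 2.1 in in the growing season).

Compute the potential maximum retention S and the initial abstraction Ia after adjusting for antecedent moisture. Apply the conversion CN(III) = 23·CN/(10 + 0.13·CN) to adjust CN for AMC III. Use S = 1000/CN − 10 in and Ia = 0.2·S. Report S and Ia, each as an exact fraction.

Wet (AMC III): CN(III) = 23·61/(10 + 0.13·61) = 1403/(1793/100) = 140300/1793 ≈ 78.249
Retention S: 1000/CN − 10 with CN=78.249 → S = 3900/1403 ≈ 2.780 in
Ia = 0.2S: 0.2·2.780 = 0.556 in (exactly 780/1403)

S = 3900/1403 in ≈ 2.780 in; Ia = 780/1403 in ≈ 0.556 in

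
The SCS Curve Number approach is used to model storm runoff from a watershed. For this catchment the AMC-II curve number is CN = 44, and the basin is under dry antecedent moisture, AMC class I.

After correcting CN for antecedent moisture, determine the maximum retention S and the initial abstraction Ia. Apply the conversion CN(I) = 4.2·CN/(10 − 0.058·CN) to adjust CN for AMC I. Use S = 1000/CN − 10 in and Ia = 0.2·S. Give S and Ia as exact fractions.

CN(I) from CN(II)=44: (4.2·44)/(10 − 0.058·44) = 3300/133 ≈ 24.812
S = 1000/(3300/133) − 10 = 1000/33 in ≈ 30.303 in
Initial abstraction Ia = S/5 = (1000/33)/5 = 200/33 ≈ 6.061 in

S = 1000/33 in ≈ 30.303 in; Ia = 200/33 in ≈ 6.061 in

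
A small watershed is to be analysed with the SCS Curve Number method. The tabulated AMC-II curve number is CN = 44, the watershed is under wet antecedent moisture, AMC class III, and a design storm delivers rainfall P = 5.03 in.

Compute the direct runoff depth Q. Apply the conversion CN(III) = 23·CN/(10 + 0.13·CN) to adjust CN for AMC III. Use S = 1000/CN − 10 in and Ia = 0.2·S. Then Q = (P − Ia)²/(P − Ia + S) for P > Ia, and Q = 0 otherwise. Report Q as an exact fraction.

Q = 9852349081/6053252700 in ≈ 1.628 in

Adjust CN=44 to AMC III: 23·44/(10 + 0.13·44) → 1012 ÷ (393/25) = 25300/393 ≈ 64.377
S = 1000/(25300/393) − 10 = 1400/253 in ≈ 5.534 in
Ia = 0.2·(1400/253) = 280/253 in ≈ 1.107 in
P − Ia = 5.030 − 1.107 = 99259/25300 ≈ 3.923 in (> 0, runoff occurs)
Q: (99259/25300)² ÷ (239259/25300) = 9852349081/6053252700 in (≈ 1.628 in)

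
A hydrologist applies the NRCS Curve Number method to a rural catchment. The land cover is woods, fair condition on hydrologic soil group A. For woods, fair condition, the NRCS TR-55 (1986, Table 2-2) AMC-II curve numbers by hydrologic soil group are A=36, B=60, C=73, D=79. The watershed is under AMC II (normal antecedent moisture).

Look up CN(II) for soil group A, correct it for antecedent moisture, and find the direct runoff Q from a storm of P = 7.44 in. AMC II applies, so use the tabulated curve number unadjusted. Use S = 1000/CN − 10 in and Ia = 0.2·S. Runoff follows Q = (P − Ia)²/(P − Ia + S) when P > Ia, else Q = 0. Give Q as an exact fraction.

Q = 381938/548325 in ≈ 0.697 in

NRCS table: woods, fair condition, soil group A → CN(II) = 36
Average conditions: CN = 36 (no AMC adjustment).
S = 1000/36 − 10 = 160/9 in ≈ 17.778 in
Ia = 0.2·(160/9) = 32/9 in ≈ 3.556 in
Since P=7.440 > Ia=3.556: effective rainfall P−Ia = 874/225 in
Runoff Q = (P−Ia)²/(P−Ia+S) = (3.884)²/(3.884+17.778) = 381938/548325 ≈ 0.697 in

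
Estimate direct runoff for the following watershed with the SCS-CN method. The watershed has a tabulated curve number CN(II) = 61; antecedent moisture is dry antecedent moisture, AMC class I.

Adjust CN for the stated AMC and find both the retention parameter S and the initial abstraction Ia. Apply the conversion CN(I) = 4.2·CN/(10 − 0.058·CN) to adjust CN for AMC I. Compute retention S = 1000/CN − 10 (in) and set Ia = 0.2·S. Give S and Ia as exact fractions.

S = 6500/427 in ≈ 15.222 in; Ia = 1300/427 in ≈ 3.044 in

Adjust CN=61 to AMC I: 4.2·61/(10 − 0.058·61) → (1281/5) ÷ (3231/500) = 42700/1077 ≈ 39.647
Max retention: S = 1000/(42700/1077) − 10 = 6500/427 in (≈ 15.222 in)
Ia = 0.2·(6500/427) = 1300/427 in ≈ 3.044 in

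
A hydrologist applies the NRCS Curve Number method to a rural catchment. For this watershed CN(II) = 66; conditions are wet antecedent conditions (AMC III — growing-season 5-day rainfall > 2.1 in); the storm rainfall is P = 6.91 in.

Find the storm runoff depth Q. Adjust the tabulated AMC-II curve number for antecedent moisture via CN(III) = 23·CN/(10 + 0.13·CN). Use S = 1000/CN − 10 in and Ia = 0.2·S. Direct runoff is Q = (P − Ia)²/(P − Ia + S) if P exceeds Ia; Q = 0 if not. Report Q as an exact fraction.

Wet (AMC III): CN(III) = 23·66/(10 + 0.13·66) = 1518/(929/50) = 75900/929 ≈ 81.701
S = 1000/(75900/929) − 10 = 1700/759 in ≈ 2.240 in
Ia = 0.2·(1700/759) = 340/759 in ≈ 0.448 in
Since P=6.910 > Ia=0.448: effective rainfall P−Ia = 490469/75900 in
Runoff Q = (P−Ia)²/(P−Ia+S) = (6.462)²/(6.462+2.240) = 240559839961/50129597100 ≈ 4.799 in

Q = 240559839961/50129597100 in ≈ 4.799 in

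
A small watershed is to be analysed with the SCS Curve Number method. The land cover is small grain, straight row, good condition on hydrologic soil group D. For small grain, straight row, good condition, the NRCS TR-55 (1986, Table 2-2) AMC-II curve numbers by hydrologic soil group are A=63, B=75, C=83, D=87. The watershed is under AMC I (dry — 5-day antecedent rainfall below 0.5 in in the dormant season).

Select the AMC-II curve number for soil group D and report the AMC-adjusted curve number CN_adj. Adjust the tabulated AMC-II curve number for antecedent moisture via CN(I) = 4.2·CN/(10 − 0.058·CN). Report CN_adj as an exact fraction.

CN_adj = 182700/2477 ≈ 73.759

NRCS table: small grain, straight row, good condition, soil group D → CN(II) = 87
CN(I) from CN(II)=87: (4.2·87)/(10 − 0.058·87) = 182700/2477 ≈ 73.759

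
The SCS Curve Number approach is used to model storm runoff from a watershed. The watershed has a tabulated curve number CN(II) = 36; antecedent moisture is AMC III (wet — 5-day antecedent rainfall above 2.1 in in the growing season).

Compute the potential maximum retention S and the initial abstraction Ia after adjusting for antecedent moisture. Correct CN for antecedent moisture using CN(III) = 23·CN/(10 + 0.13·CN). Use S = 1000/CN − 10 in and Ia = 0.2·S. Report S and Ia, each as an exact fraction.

S = 1600/207 in ≈ 7.729 in; Ia = 320/207 in ≈ 1.546 in

CN(III) from CN(II)=36: (23·36)/(10 + 0.13·36) = 20700/367 ≈ 56.403
Retention S: 1000/CN − 10 with CN=56.403 → S = 1600/207 ≈ 7.729 in
Ia = 0.2S: 0.2·7.729 = 1.546 in (exactly 320/207)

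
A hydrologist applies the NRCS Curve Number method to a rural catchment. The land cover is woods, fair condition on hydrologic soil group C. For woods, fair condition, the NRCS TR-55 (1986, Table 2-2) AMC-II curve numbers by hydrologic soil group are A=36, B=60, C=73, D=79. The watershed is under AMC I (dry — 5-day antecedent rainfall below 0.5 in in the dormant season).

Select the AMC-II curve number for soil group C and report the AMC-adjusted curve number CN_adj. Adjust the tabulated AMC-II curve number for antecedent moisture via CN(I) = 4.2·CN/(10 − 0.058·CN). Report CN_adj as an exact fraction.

CN_adj = 51100/961 ≈ 53.174

NRCS table: woods, fair condition, soil group C → CN(II) = 73
CN(I) from CN(II)=73: (4.2·73)/(10 − 0.058·73) = 51100/961 ≈ 53.174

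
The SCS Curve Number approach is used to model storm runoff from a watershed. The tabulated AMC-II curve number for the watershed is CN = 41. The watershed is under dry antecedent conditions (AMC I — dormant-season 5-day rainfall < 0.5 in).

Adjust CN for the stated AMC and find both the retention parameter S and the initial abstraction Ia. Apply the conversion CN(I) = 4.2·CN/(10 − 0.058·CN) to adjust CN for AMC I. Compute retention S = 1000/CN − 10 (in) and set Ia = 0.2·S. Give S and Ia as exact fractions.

S = 29500/861 in ≈ 34.262 in; Ia = 5900/861 in ≈ 6.852 in

Adjust CN=41 to AMC I: 4.2·41/(10 − 0.058·41) → (861/5) ÷ (3811/500) = 86100/3811 ≈ 22.592
Retention S: 1000/CN − 10 with CN=22.592 → S = 29500/861 ≈ 34.262 in
Ia = 0.2S: 0.2·34.262 = 6.852 in (exactly 5900/861)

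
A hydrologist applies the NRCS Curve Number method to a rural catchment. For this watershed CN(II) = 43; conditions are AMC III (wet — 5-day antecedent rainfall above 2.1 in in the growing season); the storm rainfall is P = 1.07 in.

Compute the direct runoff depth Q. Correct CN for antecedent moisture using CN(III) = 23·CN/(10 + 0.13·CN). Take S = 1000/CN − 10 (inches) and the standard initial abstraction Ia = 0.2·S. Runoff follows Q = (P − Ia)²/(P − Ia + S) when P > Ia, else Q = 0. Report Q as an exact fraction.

Wet (AMC III): CN(III) = 23·43/(10 + 0.13·43) = 989/(1559/100) = 98900/1559 ≈ 63.438
Max retention: S = 1000/(98900/1559) − 10 = 5700/989 in (≈ 5.763 in)
Ia = 0.2S: 0.2·5.763 = 1.153 in (exactly 1140/989)
P = 1.070 ≤ Ia = 1.153 in: entire storm abstracted, Q = 0.

Q = 0 in ≈ 0.000 in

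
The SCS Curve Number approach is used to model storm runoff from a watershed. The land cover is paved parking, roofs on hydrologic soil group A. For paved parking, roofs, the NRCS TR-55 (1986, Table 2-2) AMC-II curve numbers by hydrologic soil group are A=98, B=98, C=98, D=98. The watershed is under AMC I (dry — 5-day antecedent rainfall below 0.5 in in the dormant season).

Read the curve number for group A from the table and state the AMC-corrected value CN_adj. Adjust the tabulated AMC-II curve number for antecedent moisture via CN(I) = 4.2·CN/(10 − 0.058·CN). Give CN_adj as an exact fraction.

CN_adj = 102900/1079 ≈ 95.366

NRCS table: paved parking, roofs, soil group A → CN(II) = 98
CN(I) from CN(II)=98: (4.2·98)/(10 − 0.058·98) = 102900/1079 ≈ 95.366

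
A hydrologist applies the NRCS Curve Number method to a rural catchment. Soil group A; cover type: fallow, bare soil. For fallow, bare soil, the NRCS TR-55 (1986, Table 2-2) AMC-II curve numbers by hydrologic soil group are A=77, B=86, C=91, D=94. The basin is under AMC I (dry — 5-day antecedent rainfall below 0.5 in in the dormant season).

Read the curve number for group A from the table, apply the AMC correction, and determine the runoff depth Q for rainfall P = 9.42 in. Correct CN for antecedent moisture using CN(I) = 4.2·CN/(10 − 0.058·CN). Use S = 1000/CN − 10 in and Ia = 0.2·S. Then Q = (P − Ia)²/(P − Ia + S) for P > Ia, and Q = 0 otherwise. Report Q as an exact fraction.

NRCS table: fallow, bare soil, soil group A → CN(II) = 77
Dry (AMC I): CN(I) = 4.2·77/(10 − 0.058·77) = (1617/5)/(2767/500) = 161700/2767 ≈ 58.439
Max retention: S = 1000/(161700/2767) − 10 = 11500/1617 in (≈ 7.112 in)
Ia = 0.2·(11500/1617) = 2300/1617 in ≈ 1.422 in
Excess rainfall: 9.420 − 1.422 = 7.998 in; P > Ia so Q > 0
Q = (646607/80850)²/((646607/80850) + 11500/1617) = (418100612449/6536722500)/(1221607/80850) = 418100612449/98766925950 in ≈ 4.233 in

Q = 418100612449/98766925950 in ≈ 4.233 in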